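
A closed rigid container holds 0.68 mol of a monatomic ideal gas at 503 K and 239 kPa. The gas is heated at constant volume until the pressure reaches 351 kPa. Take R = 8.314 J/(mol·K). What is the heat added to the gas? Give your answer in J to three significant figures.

Q ≈ 2000 J

Constant volume ⇒ W = 0, so Q = ΔU = nCᵥΔT with Cᵥ = 3R/2 = 12.47 J/(mol·K).
At constant V, T₂/T₁ = P₂/P₁ ⇒ ΔT = T₁(P₂/P₁ − 1) = 503·(351/239 − 1) = 235.7 K.
ΔU = (0.68)(12.47)(235.7) = 1999 J.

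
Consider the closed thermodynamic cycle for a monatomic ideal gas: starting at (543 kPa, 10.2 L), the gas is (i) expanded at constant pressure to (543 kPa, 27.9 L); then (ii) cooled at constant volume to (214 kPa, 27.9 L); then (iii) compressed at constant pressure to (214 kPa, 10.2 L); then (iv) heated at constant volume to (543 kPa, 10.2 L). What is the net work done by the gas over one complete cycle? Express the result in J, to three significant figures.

W_net ≈ 5820 J

Constant-volume legs do no work.
W(i) = (543)(27.9 − 10.2) = 9611 J; W(iii) = (214)(10.2 − 27.9) = -3788 J.
W_net = 9611 − 3788 = 5823 J (the clockwise enclosed area).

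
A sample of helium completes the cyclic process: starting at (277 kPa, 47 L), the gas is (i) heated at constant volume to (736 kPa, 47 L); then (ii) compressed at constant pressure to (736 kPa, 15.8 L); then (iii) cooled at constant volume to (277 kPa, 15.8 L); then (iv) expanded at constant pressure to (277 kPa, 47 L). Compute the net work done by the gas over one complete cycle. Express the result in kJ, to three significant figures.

W_net ≈ -14.3 kJ

Constant-volume legs do no work.
W(ii) = (736)(15.8 − 47) = -22963 J; W(iv) = (277)(47 − 15.8) = 8642 J.
W_net = -22963 + 8642 = -14321 J (the counter-clockwise enclosed area).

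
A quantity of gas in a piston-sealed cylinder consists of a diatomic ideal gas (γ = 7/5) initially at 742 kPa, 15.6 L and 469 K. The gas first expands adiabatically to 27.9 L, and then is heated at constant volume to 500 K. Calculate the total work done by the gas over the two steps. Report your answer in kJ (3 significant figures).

W_total ≈ 6.00 kJ

Step 1 (adiabatic): W = (P₁V₁ − P₂V₂)/(γ−1) = (11575 − 9174)/0.4 = 6004 J.
Step 2 (isochoric): W = 0 (constant volume).
W_total = 6004 + 0 = 6004 J.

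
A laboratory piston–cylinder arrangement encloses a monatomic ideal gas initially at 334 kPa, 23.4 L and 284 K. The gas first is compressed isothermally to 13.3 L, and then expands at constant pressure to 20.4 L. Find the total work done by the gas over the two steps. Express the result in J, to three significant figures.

W_total ≈ -243 J

Step 1 (isothermal): W = P₁V₁ ln(V₂/V₁) = (7816) ln(13.3/23.4) = -4416 J.
After step 1: P = 587.6 kPa, V = 13.3 L, T = 284 K.
Step 2 (isobaric): W = PΔV = (587.6 kPa)(20.4 − 13.3 L) = 4172 J.
W_total = -4416 + 4172 = -243.4 J.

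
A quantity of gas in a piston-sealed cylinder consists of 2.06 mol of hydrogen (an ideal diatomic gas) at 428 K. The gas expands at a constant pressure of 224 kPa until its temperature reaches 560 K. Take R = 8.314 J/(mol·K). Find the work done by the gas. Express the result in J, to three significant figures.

Isobaric: W = P ΔV = nR ΔT.
W = (2.06)(8.314)(560 − 428) = 2261 J.

W ≈ 2260 J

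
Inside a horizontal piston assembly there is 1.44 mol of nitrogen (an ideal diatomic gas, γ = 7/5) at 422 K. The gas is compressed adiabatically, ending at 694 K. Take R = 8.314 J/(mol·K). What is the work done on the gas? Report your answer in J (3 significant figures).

Adiabatic ⇒ Q = 0, so W_by = −ΔU = nCᵥ(T₁ − T₂).
Cᵥ = 5R/2 = 20.79 J/(mol·K).
W = (1.44)(20.79)(422 − 694) = -8141 J.
Work on gas = −W_by = 8141 J.

W ≈ 8140 J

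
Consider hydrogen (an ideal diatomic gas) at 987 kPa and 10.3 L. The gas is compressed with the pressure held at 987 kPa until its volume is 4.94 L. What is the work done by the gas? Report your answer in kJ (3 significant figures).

W ≈ -5.29 kJ

Isobaric: W = P ΔV.
W = (987 kPa)(4.94 − 10.3 L) = (987)(-5.36) = -5290 J.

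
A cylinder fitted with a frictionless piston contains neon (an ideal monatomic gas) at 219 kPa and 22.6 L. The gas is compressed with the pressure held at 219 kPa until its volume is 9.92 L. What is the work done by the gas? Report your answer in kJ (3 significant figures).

Isobaric: W = P ΔV.
W = (219 kPa)(9.92 − 22.6 L) = (219)(-12.68) = -2777 J.

W ≈ -2.78 kJ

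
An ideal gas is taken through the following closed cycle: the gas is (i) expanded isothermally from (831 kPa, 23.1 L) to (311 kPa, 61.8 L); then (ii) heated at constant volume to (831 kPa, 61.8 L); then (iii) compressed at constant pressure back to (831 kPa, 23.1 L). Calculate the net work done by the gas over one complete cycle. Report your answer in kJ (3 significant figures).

Leg (i): W = PᵢVᵢ ln(V_f/Vᵢ) = (19196) ln(61.8/23.1) = 18890 J.
Leg (ii): W = 0.
Leg (iii): W = PΔV = (831)(23.1 − 61.8) = -32160 J.
W_net = 18890 − 32160 = -13269 J.

W_net ≈ -13.3 kJ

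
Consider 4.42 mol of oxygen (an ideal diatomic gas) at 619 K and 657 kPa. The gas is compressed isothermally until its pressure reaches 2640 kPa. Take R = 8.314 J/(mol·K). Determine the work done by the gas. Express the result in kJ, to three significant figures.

Isothermal process: W = nRT ln(V₂/V₁) = nRT ln(P₁/P₂).
W = (4.42)(8.314)(619) × ln(657/2640)
  = 22747 × ln(0.2489) = 22747 × -1.391
W_by_gas = -31638 J.

W ≈ -31.6 kJ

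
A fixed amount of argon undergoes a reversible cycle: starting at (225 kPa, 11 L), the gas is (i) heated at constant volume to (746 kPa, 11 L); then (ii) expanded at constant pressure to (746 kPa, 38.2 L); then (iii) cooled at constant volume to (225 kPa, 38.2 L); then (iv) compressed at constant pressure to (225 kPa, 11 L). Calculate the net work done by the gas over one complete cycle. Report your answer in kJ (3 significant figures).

W_net ≈ 14.2 kJ

Constant-volume legs do no work.
W(ii) = (746)(38.2 − 11) = 20291 J; W(iv) = (225)(11 − 38.2) = -6120 J.
W_net = 20291 − 6120 = 14171 J (the clockwise enclosed area).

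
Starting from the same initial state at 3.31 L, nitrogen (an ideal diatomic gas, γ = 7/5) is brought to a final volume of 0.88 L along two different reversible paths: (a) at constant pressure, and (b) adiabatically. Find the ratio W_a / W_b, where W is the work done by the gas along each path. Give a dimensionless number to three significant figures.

W_a / W_b ≈ 0.420

Path (a) isobaric: W = P₁(V₂ − V₁) → W_a/(P₁V₁) = -0.7341.
Path (b) adiabatic: W = P₁V₁(1 − (V₁/V₂)^(γ−1))/(γ−1) → W_b/(P₁V₁) = -1.747.
W_a / W_b = -0.7341 / -1.747 = 0.4202.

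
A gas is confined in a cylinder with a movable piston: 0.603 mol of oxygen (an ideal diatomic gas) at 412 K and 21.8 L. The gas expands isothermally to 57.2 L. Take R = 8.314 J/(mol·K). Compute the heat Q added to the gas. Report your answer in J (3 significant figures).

Q ≈ 1990 J

Isothermal ⇒ ΔU = 0, so Q = W = nRT ln(V₂/V₁).
Q = (0.603)(8.314)(412) ln(57.2/21.8) = 2065 × 0.9646 = 1992 J.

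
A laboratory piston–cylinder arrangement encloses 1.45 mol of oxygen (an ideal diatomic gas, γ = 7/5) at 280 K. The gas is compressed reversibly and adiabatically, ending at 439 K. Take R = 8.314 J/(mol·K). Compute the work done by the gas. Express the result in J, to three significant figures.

W ≈ -4790 J

Adiabatic ⇒ Q = 0, so W_by = −ΔU = nCᵥ(T₁ − T₂).
Cᵥ = 5R/2 = 20.79 J/(mol·K).
W = (1.45)(20.79)(280 − 439) = -4792 J.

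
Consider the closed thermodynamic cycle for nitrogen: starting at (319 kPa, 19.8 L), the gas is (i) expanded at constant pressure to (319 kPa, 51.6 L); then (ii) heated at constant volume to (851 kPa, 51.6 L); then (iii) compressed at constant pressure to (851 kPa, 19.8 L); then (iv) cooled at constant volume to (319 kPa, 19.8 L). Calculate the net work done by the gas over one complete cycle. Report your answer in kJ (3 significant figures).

Constant-volume legs do no work.
W(i) = (319)(51.6 − 19.8) = 10144 J; W(iii) = (851)(19.8 − 51.6) = -27062 J.
W_net = 10144 − 27062 = -16918 J (the counter-clockwise enclosed area).

W_net ≈ -16.9 kJ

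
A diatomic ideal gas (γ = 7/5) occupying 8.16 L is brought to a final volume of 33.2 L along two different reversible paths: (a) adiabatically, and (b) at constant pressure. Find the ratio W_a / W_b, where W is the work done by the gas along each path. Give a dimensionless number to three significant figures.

W_a / W_b ≈ 0.350

Path (a) adiabatic: W = P₁V₁(1 − (V₁/V₂)^(γ−1))/(γ−1) → W_a/(P₁V₁) = 1.074.
Path (b) isobaric: W = P₁(V₂ − V₁) → W_b/(P₁V₁) = 3.069.
W_a / W_b = 1.074 / 3.069 = 0.3499.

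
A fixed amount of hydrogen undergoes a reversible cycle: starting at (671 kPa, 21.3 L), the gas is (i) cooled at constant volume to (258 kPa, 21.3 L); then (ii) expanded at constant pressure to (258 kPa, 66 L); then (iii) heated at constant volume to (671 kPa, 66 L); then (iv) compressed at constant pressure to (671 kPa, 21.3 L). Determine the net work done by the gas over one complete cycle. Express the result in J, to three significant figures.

Constant-volume legs do no work.
W(ii) = (258)(66 − 21.3) = 11533 J; W(iv) = (671)(21.3 − 66) = -29994 J.
W_net = 11533 − 29994 = -18461 J (the counter-clockwise enclosed area).

W_net ≈ -18500 J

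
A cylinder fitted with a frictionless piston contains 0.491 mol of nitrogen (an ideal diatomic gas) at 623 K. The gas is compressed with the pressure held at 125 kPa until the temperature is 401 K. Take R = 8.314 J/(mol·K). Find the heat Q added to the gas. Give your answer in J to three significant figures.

Q ≈ -3170 J

Isobaric: W = nRΔT = (0.491)(8.314)(-222) = -906.2 J.
ΔU = nCᵥΔT with Cᵥ = 5R/2: ΔU = (0.491)(20.79)(-222) = -2266 J.
Q = ΔU + W = -2266 − 906.2 = -3172 J.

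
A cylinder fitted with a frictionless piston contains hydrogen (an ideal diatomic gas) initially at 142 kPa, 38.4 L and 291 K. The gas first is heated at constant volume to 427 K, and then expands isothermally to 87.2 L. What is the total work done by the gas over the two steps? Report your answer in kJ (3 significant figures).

Step 1 (isochoric): W = 0 (constant volume).
After step 1: P = 208.4 kPa (V unchanged).
Step 2 (isothermal): W = P₁V₁ ln(V₂/V₁) = (8001) ln(87.2/38.4) = 6562 J.
W_total = 0 + 6562 = 6562 J.

W_total ≈ 6.56 kJ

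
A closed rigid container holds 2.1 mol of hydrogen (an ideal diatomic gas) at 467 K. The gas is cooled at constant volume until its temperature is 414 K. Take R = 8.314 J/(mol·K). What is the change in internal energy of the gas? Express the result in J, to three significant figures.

Constant volume ⇒ W = 0, so Q = ΔU = nCᵥΔT with Cᵥ = 5R/2 = 20.79 J/(mol·K).
ΔU = (2.1)(20.79)(414 − 467) = -2313 J.

ΔU ≈ -2310 J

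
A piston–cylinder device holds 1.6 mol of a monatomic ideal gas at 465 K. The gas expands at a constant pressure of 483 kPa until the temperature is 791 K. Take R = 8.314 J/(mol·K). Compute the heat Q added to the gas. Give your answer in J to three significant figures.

Isobaric: W = nRΔT = (1.6)(8.314)(326) = 4337 J.
ΔU = nCᵥΔT with Cᵥ = 3R/2: ΔU = (1.6)(12.47)(326) = 6505 J.
Q = ΔU + W = 6505 + 4337 = 10841 J.

Q ≈ 10800 J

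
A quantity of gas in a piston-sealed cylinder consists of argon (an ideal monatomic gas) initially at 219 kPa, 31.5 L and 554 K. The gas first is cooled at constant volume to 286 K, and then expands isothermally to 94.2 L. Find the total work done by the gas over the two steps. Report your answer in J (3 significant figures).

W_total ≈ 3900 J

Step 1 (isochoric): W = 0 (constant volume).
After step 1: P = 113.1 kPa (V unchanged).
Step 2 (isothermal): W = P₁V₁ ln(V₂/V₁) = (3561) ln(94.2/31.5) = 3901 J.
W_total = 0 + 3901 = 3901 J.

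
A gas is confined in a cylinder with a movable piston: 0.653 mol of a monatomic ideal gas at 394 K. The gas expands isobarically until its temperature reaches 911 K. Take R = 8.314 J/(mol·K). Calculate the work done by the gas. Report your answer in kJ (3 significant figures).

W ≈ 2.81 kJ

Isobaric: W = P ΔV = nR ΔT.
W = (0.653)(8.314)(911 − 394) = 2807 J.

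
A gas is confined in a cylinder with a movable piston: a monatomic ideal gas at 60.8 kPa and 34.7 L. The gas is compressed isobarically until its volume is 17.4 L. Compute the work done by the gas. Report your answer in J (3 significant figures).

W ≈ -1050 J

Isobaric: W = P ΔV.
W = (60.8 kPa)(17.4 − 34.7 L) = (60.8)(-17.3) = -1052 J.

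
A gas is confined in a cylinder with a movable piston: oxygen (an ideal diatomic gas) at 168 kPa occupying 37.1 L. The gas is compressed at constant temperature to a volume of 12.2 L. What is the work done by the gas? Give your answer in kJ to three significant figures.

Isothermal: W = nRT ln(V₂/V₁) = P₁V₁ ln(V₂/V₁).
P₁V₁ = (168 kPa)(37.1 L) = 6233 J.
W = 6233 × ln(12.2/37.1) = 6233 × -1.112
W_by_gas = -6932 J.

W ≈ -6.93 kJ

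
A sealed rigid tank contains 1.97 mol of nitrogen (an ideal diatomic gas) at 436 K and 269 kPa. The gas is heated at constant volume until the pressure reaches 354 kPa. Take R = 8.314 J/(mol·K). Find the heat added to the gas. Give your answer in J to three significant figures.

Q ≈ 5640 J

Constant volume ⇒ W = 0, so Q = ΔU = nCᵥΔT with Cᵥ = 5R/2 = 20.79 J/(mol·K).
At constant V, T₂/T₁ = P₂/P₁ ⇒ ΔT = T₁(P₂/P₁ − 1) = 436·(354/269 − 1) = 137.8 K.
ΔU = (1.97)(20.79)(137.8) = 5641 J.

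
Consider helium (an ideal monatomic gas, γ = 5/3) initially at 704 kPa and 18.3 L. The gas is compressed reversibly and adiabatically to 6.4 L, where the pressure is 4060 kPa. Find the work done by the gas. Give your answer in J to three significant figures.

Adiabatic: W = (P₁V₁ − P₂V₂)/(γ − 1) with γ = 5/3.
P₁V₁ = 12883 J, P₂V₂ = 25984 J.
W = (12883 − 25984) / 0.6667 = -19651 J.

W ≈ -19700 J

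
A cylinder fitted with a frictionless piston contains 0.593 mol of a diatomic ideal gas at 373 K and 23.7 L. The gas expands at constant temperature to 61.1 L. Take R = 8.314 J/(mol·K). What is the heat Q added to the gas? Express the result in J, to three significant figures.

Isothermal ⇒ ΔU = 0, so Q = W = nRT ln(V₂/V₁).
Q = (0.593)(8.314)(373) ln(61.1/23.7) = 1839 × 0.947 = 1742 J.

Q ≈ 1740 J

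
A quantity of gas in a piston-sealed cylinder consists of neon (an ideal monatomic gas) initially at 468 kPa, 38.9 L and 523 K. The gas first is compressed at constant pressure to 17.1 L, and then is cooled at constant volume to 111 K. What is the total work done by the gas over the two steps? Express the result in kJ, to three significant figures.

Step 1 (isobaric): W = PΔV = (468 kPa)(17.1 − 38.9 L) = -10202 J.
Step 2 (isochoric): W = 0 (constant volume).
W_total = -10202 + 0 = -10202 J.

W_total ≈ -10.2 kJ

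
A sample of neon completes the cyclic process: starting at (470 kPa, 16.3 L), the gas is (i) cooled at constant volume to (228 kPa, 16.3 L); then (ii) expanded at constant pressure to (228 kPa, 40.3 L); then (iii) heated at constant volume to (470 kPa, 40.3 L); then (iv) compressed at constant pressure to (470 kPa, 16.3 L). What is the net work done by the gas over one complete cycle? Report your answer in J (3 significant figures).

Constant-volume legs do no work.
W(ii) = (228)(40.3 − 16.3) = 5472 J; W(iv) = (470)(16.3 − 40.3) = -11280 J.
W_net = 5472 − 11280 = -5808 J (the counter-clockwise enclosed area).

W_net ≈ -5810 J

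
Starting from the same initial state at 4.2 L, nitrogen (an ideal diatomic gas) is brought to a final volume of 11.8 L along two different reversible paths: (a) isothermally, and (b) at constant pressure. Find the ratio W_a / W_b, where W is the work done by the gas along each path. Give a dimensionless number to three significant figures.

Path (a) isothermal: W = P₁V₁ ln(V₂/V₁) → W_a/(P₁V₁) = 1.033.
Path (b) isobaric: W = P₁(V₂ − V₁) → W_b/(P₁V₁) = 1.81.
W_a / W_b = 1.033 / 1.81 = 0.5709.

W_a / W_b ≈ 0.571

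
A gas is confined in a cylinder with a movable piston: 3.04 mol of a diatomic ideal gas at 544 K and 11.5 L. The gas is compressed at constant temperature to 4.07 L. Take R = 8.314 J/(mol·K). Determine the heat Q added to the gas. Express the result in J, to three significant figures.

Isothermal ⇒ ΔU = 0, so Q = W = nRT ln(V₂/V₁).
Q = (3.04)(8.314)(544) ln(4.07/11.5) = 13749 × -1.039 = -14282 J.

Q ≈ -14300 J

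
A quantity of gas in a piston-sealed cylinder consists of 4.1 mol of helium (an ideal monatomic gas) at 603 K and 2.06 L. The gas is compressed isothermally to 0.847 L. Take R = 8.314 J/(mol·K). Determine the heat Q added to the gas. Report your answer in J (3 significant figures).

Q ≈ -18300 J

Isothermal ⇒ ΔU = 0, so Q = W = nRT ln(V₂/V₁).
Q = (4.1)(8.314)(603) ln(0.847/2.06) = 20555 × -0.8888 = -18268 J.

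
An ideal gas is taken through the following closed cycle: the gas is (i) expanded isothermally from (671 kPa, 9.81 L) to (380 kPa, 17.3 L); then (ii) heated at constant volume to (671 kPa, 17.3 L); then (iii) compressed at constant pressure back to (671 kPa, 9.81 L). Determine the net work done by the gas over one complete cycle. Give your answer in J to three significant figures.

Leg (i): W = PᵢVᵢ ln(V_f/Vᵢ) = (6583) ln(17.3/9.81) = 3734 J.
Leg (ii): W = 0.
Leg (iii): W = PΔV = (671)(9.81 − 17.3) = -5026 J.
W_net = 3734 − 5026 = -1292 J.

W_net ≈ -1290 J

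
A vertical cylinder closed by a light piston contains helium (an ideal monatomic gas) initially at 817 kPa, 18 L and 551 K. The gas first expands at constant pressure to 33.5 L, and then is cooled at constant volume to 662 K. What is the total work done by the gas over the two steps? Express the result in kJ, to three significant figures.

Step 1 (isobaric): W = PΔV = (817 kPa)(33.5 − 18 L) = 12664 J.
Step 2 (isochoric): W = 0 (constant volume).
W_total = 12664 + 0 = 12664 J.

W_total ≈ 12.7 kJ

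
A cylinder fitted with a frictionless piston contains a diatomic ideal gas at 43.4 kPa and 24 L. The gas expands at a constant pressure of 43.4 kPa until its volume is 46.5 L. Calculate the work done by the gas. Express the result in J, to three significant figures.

W ≈ 976 J

Isobaric: W = P ΔV.
W = (43.4 kPa)(46.5 − 24 L) = (43.4)(22.5) = 976.5 J.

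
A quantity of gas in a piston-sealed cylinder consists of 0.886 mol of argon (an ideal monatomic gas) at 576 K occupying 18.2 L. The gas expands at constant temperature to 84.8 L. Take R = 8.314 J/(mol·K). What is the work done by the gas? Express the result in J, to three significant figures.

W ≈ 6530 J

Isothermal: W = nRT ln(V₂/V₁).
W = (0.886)(8.314)(576) × ln(84.8/18.2)
  = 4243 × 1.539
W_by_gas = 6529 J.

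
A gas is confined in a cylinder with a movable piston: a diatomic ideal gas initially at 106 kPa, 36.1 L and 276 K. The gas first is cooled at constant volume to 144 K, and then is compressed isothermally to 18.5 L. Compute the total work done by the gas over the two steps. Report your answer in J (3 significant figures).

Step 1 (isochoric): W = 0 (constant volume).
After step 1: P = 55.3 kPa (V unchanged).
Step 2 (isothermal): W = P₁V₁ ln(V₂/V₁) = (1996) ln(18.5/36.1) = -1335 J.
W_total = 0 − 1335 = -1335 J.

W_total ≈ -1330 J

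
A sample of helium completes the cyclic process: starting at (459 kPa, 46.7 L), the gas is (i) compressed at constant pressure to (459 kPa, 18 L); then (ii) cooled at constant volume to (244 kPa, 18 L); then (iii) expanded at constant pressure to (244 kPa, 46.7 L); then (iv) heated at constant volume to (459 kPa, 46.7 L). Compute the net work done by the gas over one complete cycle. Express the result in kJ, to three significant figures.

Constant-volume legs do no work.
W(i) = (459)(18 − 46.7) = -13173 J; W(iii) = (244)(46.7 − 18) = 7003 J.
W_net = -13173 + 7003 = -6170 J (the counter-clockwise enclosed area).

W_net ≈ -6.17 kJ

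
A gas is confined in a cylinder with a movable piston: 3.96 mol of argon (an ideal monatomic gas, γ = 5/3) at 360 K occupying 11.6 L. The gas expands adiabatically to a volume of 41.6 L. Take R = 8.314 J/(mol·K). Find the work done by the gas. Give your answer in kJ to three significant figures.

Adiabatic: TV^(γ−1) = const with γ = 5/3.
T₂ = T₁ (V₁/V₂)^(γ−1) = 360 × (11.6/41.6)^0.667 = 360 × 0.4268 = 153.7 K.
W_by = nCᵥ(T₁ − T₂) = (3.96)(12.47)(360 − 153.7) = 10190 J.

W ≈ 10.2 kJ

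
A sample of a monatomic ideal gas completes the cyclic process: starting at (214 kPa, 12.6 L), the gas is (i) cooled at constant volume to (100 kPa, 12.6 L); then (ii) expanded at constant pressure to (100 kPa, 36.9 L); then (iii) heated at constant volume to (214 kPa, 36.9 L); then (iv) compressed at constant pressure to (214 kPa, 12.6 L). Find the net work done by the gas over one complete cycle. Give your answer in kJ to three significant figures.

Constant-volume legs do no work.
W(ii) = (100)(36.9 − 12.6) = 2430 J; W(iv) = (214)(12.6 − 36.9) = -5200 J.
W_net = 2430 − 5200 = -2770 J (the counter-clockwise enclosed area).

W_net ≈ -2.77 kJ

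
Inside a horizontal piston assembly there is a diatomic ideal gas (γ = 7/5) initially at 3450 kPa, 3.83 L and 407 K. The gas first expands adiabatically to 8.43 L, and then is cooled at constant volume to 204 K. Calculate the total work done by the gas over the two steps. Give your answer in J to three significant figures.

Step 1 (adiabatic): W = (P₁V₁ − P₂V₂)/(γ−1) = (13214 − 9638)/0.4 = 8940 J.
Step 2 (isochoric): W = 0 (constant volume).
W_total = 8940 + 0 = 8940 J.

W_total ≈ 8940 J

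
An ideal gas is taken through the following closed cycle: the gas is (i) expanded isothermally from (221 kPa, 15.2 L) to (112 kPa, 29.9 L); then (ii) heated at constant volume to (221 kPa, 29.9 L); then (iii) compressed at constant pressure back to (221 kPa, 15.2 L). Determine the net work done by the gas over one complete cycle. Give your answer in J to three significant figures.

W_net ≈ -976 J

Leg (i): W = PᵢVᵢ ln(V_f/Vᵢ) = (3359) ln(29.9/15.2) = 2273 J.
Leg (ii): W = 0.
Leg (iii): W = PΔV = (221)(15.2 − 29.9) = -3249 J.
W_net = 2273 − 3249 = -976 J.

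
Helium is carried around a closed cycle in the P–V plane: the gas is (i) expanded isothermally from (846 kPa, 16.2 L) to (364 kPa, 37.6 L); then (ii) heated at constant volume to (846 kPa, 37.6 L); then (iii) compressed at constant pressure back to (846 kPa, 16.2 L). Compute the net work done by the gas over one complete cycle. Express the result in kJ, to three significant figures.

Leg (i): W = PᵢVᵢ ln(V_f/Vᵢ) = (13705) ln(37.6/16.2) = 11540 J.
Leg (ii): W = 0.
Leg (iii): W = PΔV = (846)(16.2 − 37.6) = -18104 J.
W_net = 11540 − 18104 = -6565 J.

W_net ≈ -6.56 kJ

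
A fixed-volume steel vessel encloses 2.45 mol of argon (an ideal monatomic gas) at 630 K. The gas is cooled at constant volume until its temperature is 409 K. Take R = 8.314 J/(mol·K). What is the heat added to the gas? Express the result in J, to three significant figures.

Q ≈ -6750 J

Constant volume ⇒ W = 0, so Q = ΔU = nCᵥΔT with Cᵥ = 3R/2 = 12.47 J/(mol·K).
ΔU = (2.45)(12.47)(409 − 630) = -6752 J.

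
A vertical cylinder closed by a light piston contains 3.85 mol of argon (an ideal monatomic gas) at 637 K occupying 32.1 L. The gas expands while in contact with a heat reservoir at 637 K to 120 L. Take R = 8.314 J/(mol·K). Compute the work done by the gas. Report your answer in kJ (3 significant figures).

W ≈ 26.9 kJ

Isothermal: W = nRT ln(V₂/V₁).
W = (3.85)(8.314)(637) × ln(120/32.1)
  = 20390 × 1.319
W_by_gas = 26887 J.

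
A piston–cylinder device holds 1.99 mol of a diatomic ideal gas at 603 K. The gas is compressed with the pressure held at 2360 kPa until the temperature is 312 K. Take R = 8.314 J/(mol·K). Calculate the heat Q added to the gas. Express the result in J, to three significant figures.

Q ≈ -16900 J

Isobaric: W = nRΔT = (1.99)(8.314)(-291) = -4815 J.
ΔU = nCᵥΔT with Cᵥ = 5R/2: ΔU = (1.99)(20.79)(-291) = -12036 J.
Q = ΔU + W = -12036 − 4815 = -16851 J.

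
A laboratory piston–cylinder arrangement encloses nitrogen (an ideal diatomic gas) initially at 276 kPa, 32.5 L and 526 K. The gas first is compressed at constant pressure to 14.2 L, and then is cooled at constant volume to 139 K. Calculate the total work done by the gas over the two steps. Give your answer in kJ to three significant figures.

Step 1 (isobaric): W = PΔV = (276 kPa)(14.2 − 32.5 L) = -5051 J.
Step 2 (isochoric): W = 0 (constant volume).
W_total = -5051 + 0 = -5051 J.

W_total ≈ -5.05 kJ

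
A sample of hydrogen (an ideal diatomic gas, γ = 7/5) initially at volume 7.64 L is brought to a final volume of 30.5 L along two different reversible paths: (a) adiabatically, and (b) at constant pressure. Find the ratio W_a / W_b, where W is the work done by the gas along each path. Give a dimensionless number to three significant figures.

W_a / W_b ≈ 0.355

Path (a) adiabatic: W = P₁V₁(1 − (V₁/V₂)^(γ−1))/(γ−1) → W_a/(P₁V₁) = 1.063.
Path (b) isobaric: W = P₁(V₂ − V₁) → W_b/(P₁V₁) = 2.992.
W_a / W_b = 1.063 / 2.992 = 0.3553.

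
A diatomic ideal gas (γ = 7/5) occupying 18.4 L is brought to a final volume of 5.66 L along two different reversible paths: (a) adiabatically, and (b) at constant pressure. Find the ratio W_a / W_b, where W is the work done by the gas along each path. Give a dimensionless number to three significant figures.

Path (a) adiabatic: W = P₁V₁(1 − (V₁/V₂)^(γ−1))/(γ−1) → W_a/(P₁V₁) = -1.506.
Path (b) isobaric: W = P₁(V₂ − V₁) → W_b/(P₁V₁) = -0.6924.
W_a / W_b = -1.506 / -0.6924 = 2.175.

W_a / W_b ≈ 2.18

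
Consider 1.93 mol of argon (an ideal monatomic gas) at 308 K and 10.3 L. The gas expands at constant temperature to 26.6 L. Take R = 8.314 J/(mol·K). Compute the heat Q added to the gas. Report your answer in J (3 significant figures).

Q ≈ 4690 J

Isothermal ⇒ ΔU = 0, so Q = W = nRT ln(V₂/V₁).
Q = (1.93)(8.314)(308) ln(26.6/10.3) = 4942 × 0.9488 = 4689 J.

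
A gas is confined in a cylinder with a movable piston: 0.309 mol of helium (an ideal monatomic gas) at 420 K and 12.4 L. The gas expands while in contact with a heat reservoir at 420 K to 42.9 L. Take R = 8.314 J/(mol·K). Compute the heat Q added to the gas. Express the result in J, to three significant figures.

Q ≈ 1340 J

Isothermal ⇒ ΔU = 0, so Q = W = nRT ln(V₂/V₁).
Q = (0.309)(8.314)(420) ln(42.9/12.4) = 1079 × 1.241 = 1339 J.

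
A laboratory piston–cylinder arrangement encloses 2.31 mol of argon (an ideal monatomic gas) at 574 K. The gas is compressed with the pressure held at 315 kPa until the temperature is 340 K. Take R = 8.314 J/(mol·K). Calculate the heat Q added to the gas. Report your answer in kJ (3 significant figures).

Q ≈ -11.2 kJ

Isobaric: W = nRΔT = (2.31)(8.314)(-234) = -4494 J.
ΔU = nCᵥΔT with Cᵥ = 3R/2: ΔU = (2.31)(12.47)(-234) = -6741 J.
Q = ΔU + W = -6741 − 4494 = -11235 J.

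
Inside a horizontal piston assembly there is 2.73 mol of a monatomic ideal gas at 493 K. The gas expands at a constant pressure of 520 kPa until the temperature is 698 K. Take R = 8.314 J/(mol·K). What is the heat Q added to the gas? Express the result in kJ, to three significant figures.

Q ≈ 11.6 kJ

Isobaric: W = nRΔT = (2.73)(8.314)(205) = 4653 J.
ΔU = nCᵥΔT with Cᵥ = 3R/2: ΔU = (2.73)(12.47)(205) = 6979 J.
Q = ΔU + W = 6979 + 4653 = 11632 J.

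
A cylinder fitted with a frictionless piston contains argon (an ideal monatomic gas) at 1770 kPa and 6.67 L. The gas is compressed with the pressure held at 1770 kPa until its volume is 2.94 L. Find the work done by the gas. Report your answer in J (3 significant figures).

Isobaric: W = P ΔV.
W = (1770 kPa)(2.94 − 6.67 L) = (1770)(-3.73) = -6602 J.

W ≈ -6600 J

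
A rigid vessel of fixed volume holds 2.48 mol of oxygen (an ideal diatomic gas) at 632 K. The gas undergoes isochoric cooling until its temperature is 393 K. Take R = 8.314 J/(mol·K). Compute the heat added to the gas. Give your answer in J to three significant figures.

Q ≈ -12300 J

Constant volume ⇒ W = 0, so Q = ΔU = nCᵥΔT with Cᵥ = 5R/2 = 20.79 J/(mol·K).
ΔU = (2.48)(20.79)(393 − 632) = -12320 J.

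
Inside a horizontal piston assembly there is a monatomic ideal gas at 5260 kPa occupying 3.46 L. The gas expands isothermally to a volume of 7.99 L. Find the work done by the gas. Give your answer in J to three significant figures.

W ≈ 15200 J

Isothermal: W = nRT ln(V₂/V₁) = P₁V₁ ln(V₂/V₁).
P₁V₁ = (5260 kPa)(3.46 L) = 18200 J.
W = 18200 × ln(7.99/3.46) = 18200 × 0.8369
W_by_gas = 15232 J.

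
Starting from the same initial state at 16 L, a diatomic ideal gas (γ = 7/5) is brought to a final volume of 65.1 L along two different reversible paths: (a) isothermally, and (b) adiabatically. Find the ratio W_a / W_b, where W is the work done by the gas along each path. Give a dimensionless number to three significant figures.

W_a / W_b ≈ 1.31

Path (a) isothermal: W = P₁V₁ ln(V₂/V₁) → W_a/(P₁V₁) = 1.403.
Path (b) adiabatic: W = P₁V₁(1 − (V₁/V₂)^(γ−1))/(γ−1) → W_b/(P₁V₁) = 1.074.
W_a / W_b = 1.403 / 1.074 = 1.307.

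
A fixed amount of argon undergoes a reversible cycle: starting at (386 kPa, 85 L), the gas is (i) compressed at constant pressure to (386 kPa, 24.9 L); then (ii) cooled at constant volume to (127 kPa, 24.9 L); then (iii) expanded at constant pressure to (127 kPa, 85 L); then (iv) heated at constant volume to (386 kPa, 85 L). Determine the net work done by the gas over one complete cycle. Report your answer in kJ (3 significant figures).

Constant-volume legs do no work.
W(i) = (386)(24.9 − 85) = -23199 J; W(iii) = (127)(85 − 24.9) = 7633 J.
W_net = -23199 + 7633 = -15566 J (the counter-clockwise enclosed area).

W_net ≈ -15.6 kJ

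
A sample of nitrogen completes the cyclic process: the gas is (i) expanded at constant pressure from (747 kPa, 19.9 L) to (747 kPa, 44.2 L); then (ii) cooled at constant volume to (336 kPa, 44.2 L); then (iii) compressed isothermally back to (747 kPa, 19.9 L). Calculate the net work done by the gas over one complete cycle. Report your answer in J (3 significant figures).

Leg (i): W = PΔV = (747)(44.2 − 19.9) = 18152 J.
Leg (ii): W = 0.
Leg (iii): W = PᵢVᵢ ln(V_f/Vᵢ) = (14851) ln(19.9/44.2) = -11851 J.
W_net = 18152 − 11851 = 6301 J.

W_net ≈ 6300 J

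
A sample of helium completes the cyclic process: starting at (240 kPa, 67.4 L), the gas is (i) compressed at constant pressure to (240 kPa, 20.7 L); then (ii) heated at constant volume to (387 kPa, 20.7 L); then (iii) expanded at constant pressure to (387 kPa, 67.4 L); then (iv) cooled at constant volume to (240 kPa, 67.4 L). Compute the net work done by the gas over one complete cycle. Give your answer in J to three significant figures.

Constant-volume legs do no work.
W(i) = (240)(20.7 − 67.4) = -11208 J; W(iii) = (387)(67.4 − 20.7) = 18073 J.
W_net = -11208 + 18073 = 6865 J (the clockwise enclosed area).

W_net ≈ 6860 J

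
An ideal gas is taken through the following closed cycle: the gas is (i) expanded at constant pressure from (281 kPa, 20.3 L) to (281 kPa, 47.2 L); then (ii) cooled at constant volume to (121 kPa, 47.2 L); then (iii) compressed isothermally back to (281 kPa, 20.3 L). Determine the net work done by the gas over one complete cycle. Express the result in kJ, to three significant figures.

W_net ≈ 2.74 kJ

Leg (i): W = PΔV = (281)(47.2 − 20.3) = 7559 J.
Leg (ii): W = 0.
Leg (iii): W = PᵢVᵢ ln(V_f/Vᵢ) = (5711) ln(20.3/47.2) = -4819 J.
W_net = 7559 − 4819 = 2740 J.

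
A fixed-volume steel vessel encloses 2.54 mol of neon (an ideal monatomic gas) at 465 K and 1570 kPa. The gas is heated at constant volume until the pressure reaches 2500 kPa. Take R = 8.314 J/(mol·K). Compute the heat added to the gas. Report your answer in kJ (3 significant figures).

Q ≈ 8.73 kJ

Constant volume ⇒ W = 0, so Q = ΔU = nCᵥΔT with Cᵥ = 3R/2 = 12.47 J/(mol·K).
At constant V, T₂/T₁ = P₂/P₁ ⇒ ΔT = T₁(P₂/P₁ − 1) = 465·(2500/1570 − 1) = 275.4 K.
ΔU = (2.54)(12.47)(275.4) = 8725 J.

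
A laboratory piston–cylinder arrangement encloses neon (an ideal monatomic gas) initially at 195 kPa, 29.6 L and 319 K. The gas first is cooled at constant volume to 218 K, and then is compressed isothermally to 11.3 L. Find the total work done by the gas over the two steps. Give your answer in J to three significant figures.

W_total ≈ -3800 J

Step 1 (isochoric): W = 0 (constant volume).
After step 1: P = 133.3 kPa (V unchanged).
Step 2 (isothermal): W = P₁V₁ ln(V₂/V₁) = (3945) ln(11.3/29.6) = -3798 J.
W_total = 0 − 3798 = -3798 J.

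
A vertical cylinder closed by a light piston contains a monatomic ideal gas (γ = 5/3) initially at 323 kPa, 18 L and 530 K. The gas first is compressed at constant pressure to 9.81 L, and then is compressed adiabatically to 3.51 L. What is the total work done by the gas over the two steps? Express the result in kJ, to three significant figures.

W_total ≈ -7.32 kJ

Step 1 (isobaric): W = PΔV = (323 kPa)(9.81 − 18 L) = -2645 J.
After step 1: P = 323 kPa, V = 9.81 L, T = 288.9 K.
Step 2 (adiabatic): W = (P₁V₁ − P₂V₂)/(γ−1) = (3169 − 6287)/0.667 = -4678 J.
W_total = -2645 − 4678 = -7323 J.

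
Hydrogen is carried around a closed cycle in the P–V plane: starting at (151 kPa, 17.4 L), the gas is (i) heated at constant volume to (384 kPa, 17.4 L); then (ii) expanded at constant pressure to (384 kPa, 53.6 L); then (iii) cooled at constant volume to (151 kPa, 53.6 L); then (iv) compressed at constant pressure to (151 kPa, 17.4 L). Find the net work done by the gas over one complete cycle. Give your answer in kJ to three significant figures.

W_net ≈ 8.43 kJ

Constant-volume legs do no work.
W(ii) = (384)(53.6 − 17.4) = 13901 J; W(iv) = (151)(17.4 − 53.6) = -5466 J.
W_net = 13901 − 5466 = 8435 J (the clockwise enclosed area).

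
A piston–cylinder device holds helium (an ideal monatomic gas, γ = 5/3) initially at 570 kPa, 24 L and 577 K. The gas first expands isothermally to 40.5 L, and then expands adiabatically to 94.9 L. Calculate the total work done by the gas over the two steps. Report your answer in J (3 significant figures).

W_total ≈ 16000 J

Step 1 (isothermal): W = P₁V₁ ln(V₂/V₁) = (13680) ln(40.5/24) = 7158 J.
After step 1: P = 337.8 kPa, V = 40.5 L, T = 577 K.
Step 2 (adiabatic): W = (P₁V₁ − P₂V₂)/(γ−1) = (13680 − 7754)/0.667 = 8888 J.
W_total = 7158 + 8888 = 16047 J.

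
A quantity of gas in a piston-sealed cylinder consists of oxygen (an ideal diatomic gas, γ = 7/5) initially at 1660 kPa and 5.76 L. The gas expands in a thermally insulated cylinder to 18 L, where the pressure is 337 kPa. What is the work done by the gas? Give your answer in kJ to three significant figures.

Adiabatic: W = (P₁V₁ − P₂V₂)/(γ − 1) with γ = 7/5.
P₁V₁ = 9562 J, P₂V₂ = 6066 J.
W = (9562 − 6066) / 0.4 = 8739 J.

W ≈ 8.74 kJ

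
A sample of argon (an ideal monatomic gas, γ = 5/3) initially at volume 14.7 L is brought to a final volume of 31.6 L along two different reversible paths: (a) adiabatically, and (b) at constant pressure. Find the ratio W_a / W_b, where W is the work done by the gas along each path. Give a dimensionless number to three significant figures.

Path (a) adiabatic: W = P₁V₁(1 − (V₁/V₂)^(γ−1))/(γ−1) → W_a/(P₁V₁) = 0.5994.
Path (b) isobaric: W = P₁(V₂ − V₁) → W_b/(P₁V₁) = 1.15.
W_a / W_b = 0.5994 / 1.15 = 0.5214.

W_a / W_b ≈ 0.521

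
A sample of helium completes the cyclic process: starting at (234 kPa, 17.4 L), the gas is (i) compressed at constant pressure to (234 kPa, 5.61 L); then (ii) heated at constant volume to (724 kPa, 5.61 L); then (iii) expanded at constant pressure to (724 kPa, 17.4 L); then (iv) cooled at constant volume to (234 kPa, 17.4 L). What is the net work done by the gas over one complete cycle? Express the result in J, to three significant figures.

Constant-volume legs do no work.
W(i) = (234)(5.61 − 17.4) = -2759 J; W(iii) = (724)(17.4 − 5.61) = 8536 J.
W_net = -2759 + 8536 = 5777 J (the clockwise enclosed area).

W_net ≈ 5780 J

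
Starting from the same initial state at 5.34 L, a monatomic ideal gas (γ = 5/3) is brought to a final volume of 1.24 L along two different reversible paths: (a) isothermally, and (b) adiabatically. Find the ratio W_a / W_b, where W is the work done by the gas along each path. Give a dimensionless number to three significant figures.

W_a / W_b ≈ 0.591

Path (a) isothermal: W = P₁V₁ ln(V₂/V₁) → W_a/(P₁V₁) = -1.46.
Path (b) adiabatic: W = P₁V₁(1 − (V₁/V₂)^(γ−1))/(γ−1) → W_b/(P₁V₁) = -2.47.
W_a / W_b = -1.46 / -2.47 = 0.591.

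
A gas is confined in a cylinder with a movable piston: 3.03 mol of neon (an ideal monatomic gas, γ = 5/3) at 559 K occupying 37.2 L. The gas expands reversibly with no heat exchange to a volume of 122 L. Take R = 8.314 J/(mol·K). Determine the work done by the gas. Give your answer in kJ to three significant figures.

W ≈ 11.6 kJ

Adiabatic: TV^(γ−1) = const with γ = 5/3.
T₂ = T₁ (V₁/V₂)^(γ−1) = 559 × (37.2/122)^0.667 = 559 × 0.453 = 253.2 K.
W_by = nCᵥ(T₁ − T₂) = (3.03)(12.47)(559 − 253.2) = 11554 J.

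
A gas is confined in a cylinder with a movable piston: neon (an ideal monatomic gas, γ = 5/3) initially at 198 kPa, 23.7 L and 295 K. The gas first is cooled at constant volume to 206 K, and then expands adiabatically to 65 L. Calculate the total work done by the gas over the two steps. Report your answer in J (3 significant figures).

W_total ≈ 2410 J

Step 1 (isochoric): W = 0 (constant volume).
After step 1: P = 138.3 kPa (V unchanged).
Step 2 (adiabatic): W = (P₁V₁ − P₂V₂)/(γ−1) = (3277 − 1672)/0.667 = 2407 J.
W_total = 0 + 2407 = 2407 J.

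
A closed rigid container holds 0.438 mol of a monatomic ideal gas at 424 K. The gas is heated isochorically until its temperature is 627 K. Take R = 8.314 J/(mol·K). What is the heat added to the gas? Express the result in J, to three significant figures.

Q ≈ 1110 J

Constant volume ⇒ W = 0, so Q = ΔU = nCᵥΔT with Cᵥ = 3R/2 = 12.47 J/(mol·K).
ΔU = (0.438)(12.47)(627 − 424) = 1109 J.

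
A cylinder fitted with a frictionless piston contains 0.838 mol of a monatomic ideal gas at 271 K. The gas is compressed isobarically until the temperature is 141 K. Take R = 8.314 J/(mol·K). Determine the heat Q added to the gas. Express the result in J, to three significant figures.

Isobaric: W = nRΔT = (0.838)(8.314)(-130) = -905.7 J.
ΔU = nCᵥΔT with Cᵥ = 3R/2: ΔU = (0.838)(12.47)(-130) = -1359 J.
Q = ΔU + W = -1359 − 905.7 = -2264 J.

Q ≈ -2260 J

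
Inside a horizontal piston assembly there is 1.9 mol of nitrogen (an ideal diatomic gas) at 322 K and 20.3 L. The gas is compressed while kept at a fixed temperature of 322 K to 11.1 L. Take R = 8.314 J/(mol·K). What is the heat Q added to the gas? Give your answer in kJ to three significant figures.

Q ≈ -3.07 kJ

Isothermal ⇒ ΔU = 0, so Q = W = nRT ln(V₂/V₁).
Q = (1.9)(8.314)(322) ln(11.1/20.3) = 5087 × -0.6037 = -3071 J.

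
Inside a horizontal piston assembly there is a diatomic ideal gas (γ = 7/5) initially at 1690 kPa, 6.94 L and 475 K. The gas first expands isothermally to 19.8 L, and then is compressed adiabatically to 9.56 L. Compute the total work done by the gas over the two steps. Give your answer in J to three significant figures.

Step 1 (isothermal): W = P₁V₁ ln(V₂/V₁) = (11729) ln(19.8/6.94) = 12296 J.
After step 1: P = 592.4 kPa, V = 19.8 L, T = 475 K.
Step 2 (adiabatic): W = (P₁V₁ − P₂V₂)/(γ−1) = (11729 − 15694)/0.4 = -9913 J.
W_total = 12296 − 9913 = 2383 J.

W_total ≈ 2380 J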